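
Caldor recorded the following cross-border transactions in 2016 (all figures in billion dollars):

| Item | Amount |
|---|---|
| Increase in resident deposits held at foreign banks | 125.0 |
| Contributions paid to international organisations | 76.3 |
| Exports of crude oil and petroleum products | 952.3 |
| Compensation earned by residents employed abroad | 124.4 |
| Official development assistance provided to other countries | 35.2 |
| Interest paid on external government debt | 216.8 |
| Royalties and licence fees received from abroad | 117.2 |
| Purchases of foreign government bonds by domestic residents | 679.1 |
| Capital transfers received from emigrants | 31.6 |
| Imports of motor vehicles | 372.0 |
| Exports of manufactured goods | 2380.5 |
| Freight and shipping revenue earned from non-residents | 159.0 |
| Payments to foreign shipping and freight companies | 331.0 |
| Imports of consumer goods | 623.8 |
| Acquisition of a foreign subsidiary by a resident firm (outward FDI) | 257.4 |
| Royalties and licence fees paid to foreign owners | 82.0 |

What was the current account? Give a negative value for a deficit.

Goods: 952.3 + 2380.5 - 623.8 - 372.0 = 2337.0
Services: 117.2 + 159.0 - 331.0 - 82.0 = -136.8
Primary income: 124.4 - 216.8 = -92.4
Secondary income: -76.3 - 35.2 = -111.5
Current account = 2337.0 + (-136.8) + (-92.4) + (-111.5) = 1996.3
(Excluded from the current account — financial account: increase in resident deposits held at foreign banks 125.0, purchases of foreign government bonds by domestic residents 679.1, acquisition of a foreign subsidiary by a resident firm (outward FDI) 257.4; capital account: capital transfers received from emigrants 31.6.)

1996.3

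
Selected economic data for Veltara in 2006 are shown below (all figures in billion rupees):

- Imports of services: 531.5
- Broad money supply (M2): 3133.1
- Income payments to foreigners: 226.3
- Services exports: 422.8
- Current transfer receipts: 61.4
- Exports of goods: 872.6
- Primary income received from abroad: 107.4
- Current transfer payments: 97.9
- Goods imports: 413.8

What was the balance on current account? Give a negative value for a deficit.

Goods balance = 872.6 - 413.8 = 458.8
Services balance = 422.8 - 531.5 = -108.7
Trade balance (goods + services) = 458.8 + (-108.7) = 350.1
Net primary income = 107.4 - 226.3 = -118.9
Net secondary income = 61.4 - 97.9 = -36.5
Current account = 350.1 + (-118.9) + (-36.5) = 194.7

194.7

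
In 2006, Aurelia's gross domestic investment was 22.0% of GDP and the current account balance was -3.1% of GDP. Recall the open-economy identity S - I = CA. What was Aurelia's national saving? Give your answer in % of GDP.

S = I + CA = 22.0 + (-3.1) = 18.9

18.9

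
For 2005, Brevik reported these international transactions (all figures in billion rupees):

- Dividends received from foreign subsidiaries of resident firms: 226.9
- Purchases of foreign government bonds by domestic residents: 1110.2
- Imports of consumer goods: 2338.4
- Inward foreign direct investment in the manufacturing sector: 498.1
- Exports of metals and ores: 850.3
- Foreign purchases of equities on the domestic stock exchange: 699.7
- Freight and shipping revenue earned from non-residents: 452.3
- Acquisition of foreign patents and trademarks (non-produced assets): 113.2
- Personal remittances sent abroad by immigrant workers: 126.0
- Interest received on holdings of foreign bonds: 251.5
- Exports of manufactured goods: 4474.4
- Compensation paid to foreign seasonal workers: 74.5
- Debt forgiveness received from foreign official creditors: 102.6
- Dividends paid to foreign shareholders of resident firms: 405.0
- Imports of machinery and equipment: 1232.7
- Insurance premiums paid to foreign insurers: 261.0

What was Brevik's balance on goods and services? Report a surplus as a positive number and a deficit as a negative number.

Goods: 4474.4 - 2338.4 + 850.3 - 1232.7 = 1753.6
Services: -261.0 + 452.3 = 191.3
Trade balance = 1753.6 + 191.3 = 1944.9
(Excluded from the trade balance — primary income: dividends received from foreign subsidiaries of resident firms 226.9, interest received on holdings of foreign bonds 251.5, compensation paid to foreign seasonal workers 74.5, dividends paid to foreign shareholders of resident firms 405.0; financial account: purchases of foreign government bonds by domestic residents 1110.2, inward foreign direct investment in the manufacturing sector 498.1, foreign purchases of equities on the domestic stock exchange 699.7; capital account: acquisition of foreign patents and trademarks (non-produced assets) 113.2, debt forgiveness received from foreign official creditors 102.6; secondary income: personal remittances sent abroad by immigrant workers 126.0.)

1944.9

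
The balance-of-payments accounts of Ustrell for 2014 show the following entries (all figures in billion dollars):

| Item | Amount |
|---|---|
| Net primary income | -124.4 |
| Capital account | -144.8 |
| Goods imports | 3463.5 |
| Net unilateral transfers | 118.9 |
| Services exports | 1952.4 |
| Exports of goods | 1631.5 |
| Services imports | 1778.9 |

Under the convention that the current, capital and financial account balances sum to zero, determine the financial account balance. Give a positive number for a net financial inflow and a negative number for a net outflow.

Goods balance = 1631.5 - 3463.5 = -1832.0
Services balance = 1952.4 - 1778.9 = 173.5
Trade balance (goods + services) = -1832.0 + 173.5 = -1658.5
Net primary income = -124.4
Net secondary income = 118.9
Current account = -1658.5 + (-124.4) + 118.9 = -1664.0
Financial account = -(-1664.0 + (-144.8)) = 1808.8

1808.8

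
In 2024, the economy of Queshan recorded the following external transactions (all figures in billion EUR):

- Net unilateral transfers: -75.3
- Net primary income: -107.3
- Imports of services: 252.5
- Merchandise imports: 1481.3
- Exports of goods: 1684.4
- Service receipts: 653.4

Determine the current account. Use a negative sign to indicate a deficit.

421.4

Goods balance = 1684.4 - 1481.3 = 203.1
Services balance = 653.4 - 252.5 = 400.9
Trade balance (goods + services) = 203.1 + 400.9 = 604.0
Net primary income = -107.3
Net secondary income = -75.3
Current account = 604.0 + (-107.3) + (-75.3) = 421.4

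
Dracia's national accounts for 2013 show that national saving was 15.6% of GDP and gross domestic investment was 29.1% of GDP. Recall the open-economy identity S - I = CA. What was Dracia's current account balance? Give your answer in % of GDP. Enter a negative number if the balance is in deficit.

CA = S - I = 15.6 - 29.1 = -13.5

-13.5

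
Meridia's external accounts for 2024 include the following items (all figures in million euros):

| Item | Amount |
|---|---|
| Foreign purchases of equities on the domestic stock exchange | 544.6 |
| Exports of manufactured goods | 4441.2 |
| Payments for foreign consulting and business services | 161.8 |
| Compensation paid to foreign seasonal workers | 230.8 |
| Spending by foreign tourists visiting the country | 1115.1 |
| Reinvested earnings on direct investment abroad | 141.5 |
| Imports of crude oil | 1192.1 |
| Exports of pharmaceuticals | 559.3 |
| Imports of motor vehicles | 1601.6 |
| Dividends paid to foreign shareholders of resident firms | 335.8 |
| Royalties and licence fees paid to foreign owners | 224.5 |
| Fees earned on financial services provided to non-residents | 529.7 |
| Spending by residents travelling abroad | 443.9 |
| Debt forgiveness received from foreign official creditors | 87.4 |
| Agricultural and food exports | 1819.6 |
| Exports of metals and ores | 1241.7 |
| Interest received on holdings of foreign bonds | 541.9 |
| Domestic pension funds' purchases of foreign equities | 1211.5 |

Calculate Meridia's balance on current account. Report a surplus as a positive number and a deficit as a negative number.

Goods: -1192.1 + 4441.2 + 1241.7 + 559.3 + 1819.6 - 1601.6 = 5268.1
Services: -443.9 - 224.5 - 161.8 + 1115.1 + 529.7 = 814.6
Primary income: -335.8 + 141.5 - 230.8 + 541.9 = 116.8
Current account = 5268.1 + 814.6 + 116.8 = 6199.5
(Excluded from the current account — financial account: foreign purchases of equities on the domestic stock exchange 544.6, domestic pension funds' purchases of foreign equities 1211.5; capital account: debt forgiveness received from foreign official creditors 87.4.)

6199.5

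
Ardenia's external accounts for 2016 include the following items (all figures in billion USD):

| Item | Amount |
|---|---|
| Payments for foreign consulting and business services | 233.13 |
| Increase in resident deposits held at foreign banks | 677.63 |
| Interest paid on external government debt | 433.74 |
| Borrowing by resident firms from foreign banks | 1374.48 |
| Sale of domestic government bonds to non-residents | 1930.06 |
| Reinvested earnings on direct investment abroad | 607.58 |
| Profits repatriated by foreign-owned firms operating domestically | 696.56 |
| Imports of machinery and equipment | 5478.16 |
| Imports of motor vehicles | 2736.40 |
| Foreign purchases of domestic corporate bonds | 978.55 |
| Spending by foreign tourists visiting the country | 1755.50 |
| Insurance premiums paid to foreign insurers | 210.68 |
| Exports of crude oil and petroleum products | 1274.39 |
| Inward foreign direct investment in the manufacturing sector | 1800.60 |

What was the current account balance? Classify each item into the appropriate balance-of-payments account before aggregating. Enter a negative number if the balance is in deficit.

Goods: -5478.16 + 1274.39 - 2736.40 = -6940.17
Services: 1755.50 - 210.68 - 233.13 = 1311.69
Primary income: -696.56 - 433.74 + 607.58 = -522.72
Current account = (-6940.17) + 1311.69 + (-522.72) = -6151.20
(Excluded from the current account — financial account: increase in resident deposits held at foreign banks 677.63, borrowing by resident firms from foreign banks 1374.48, sale of domestic government bonds to non-residents 1930.06, foreign purchases of domestic corporate bonds 978.55, inward foreign direct investment in the manufacturing sector 1800.60.)

-6151.20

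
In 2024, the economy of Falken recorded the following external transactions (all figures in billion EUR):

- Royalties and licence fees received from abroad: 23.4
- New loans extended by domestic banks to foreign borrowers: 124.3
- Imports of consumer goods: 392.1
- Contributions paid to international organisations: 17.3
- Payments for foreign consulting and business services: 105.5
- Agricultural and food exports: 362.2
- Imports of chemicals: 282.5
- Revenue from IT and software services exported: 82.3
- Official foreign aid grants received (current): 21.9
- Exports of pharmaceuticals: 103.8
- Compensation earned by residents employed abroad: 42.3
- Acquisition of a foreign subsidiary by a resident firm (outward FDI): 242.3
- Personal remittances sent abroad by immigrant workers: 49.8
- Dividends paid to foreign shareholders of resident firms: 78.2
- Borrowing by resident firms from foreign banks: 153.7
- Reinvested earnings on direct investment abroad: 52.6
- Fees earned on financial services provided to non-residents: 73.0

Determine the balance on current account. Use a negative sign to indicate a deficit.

Goods: -392.1 - 282.5 + 103.8 + 362.2 = -208.6
Services: 23.4 - 105.5 + 73.0 + 82.3 = 73.2
Primary income: 52.6 - 78.2 + 42.3 = 16.7
Secondary income: -49.8 - 17.3 + 21.9 = -45.2
Current account = (-208.6) + 73.2 + 16.7 + (-45.2) = -163.9
(Excluded from the current account — financial account: new loans extended by domestic banks to foreign borrowers 124.3, acquisition of a foreign subsidiary by a resident firm (outward FDI) 242.3, borrowing by resident firms from foreign banks 153.7.)

-163.9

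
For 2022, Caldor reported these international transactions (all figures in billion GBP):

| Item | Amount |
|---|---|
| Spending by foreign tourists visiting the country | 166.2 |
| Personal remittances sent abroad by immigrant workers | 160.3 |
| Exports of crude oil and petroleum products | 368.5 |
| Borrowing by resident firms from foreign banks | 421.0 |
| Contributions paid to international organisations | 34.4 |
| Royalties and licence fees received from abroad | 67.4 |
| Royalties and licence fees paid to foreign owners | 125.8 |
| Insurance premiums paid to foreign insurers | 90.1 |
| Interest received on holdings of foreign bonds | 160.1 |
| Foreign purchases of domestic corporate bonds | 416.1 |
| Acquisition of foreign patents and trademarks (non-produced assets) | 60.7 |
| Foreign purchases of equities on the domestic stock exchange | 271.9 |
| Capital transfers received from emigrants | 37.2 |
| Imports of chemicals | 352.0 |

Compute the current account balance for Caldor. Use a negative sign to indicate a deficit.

Goods: -352.0 + 368.5 = 16.5
Services: -90.1 - 125.8 + 67.4 + 166.2 = 17.7
Primary income: 160.1
Secondary income: -160.3 - 34.4 = -194.7
Current account = 16.5 + 17.7 + 160.1 + (-194.7) = -0.4
(Excluded from the current account — financial account: borrowing by resident firms from foreign banks 421.0, foreign purchases of domestic corporate bonds 416.1, foreign purchases of equities on the domestic stock exchange 271.9; capital account: acquisition of foreign patents and trademarks (non-produced assets) 60.7, capital transfers received from emigrants 37.2.)

-0.4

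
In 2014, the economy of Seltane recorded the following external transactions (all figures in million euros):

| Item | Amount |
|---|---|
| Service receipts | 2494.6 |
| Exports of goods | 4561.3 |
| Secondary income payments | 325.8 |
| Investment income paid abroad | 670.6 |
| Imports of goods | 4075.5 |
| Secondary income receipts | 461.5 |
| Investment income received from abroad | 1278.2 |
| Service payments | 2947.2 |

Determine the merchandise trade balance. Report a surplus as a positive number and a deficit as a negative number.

485.8

Goods balance = 4561.3 - 4075.5 = 485.8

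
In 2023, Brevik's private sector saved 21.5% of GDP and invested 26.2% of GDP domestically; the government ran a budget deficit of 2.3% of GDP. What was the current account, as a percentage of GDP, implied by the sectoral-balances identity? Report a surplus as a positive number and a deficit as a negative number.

By the sectoral-balances identity, CA = (S_private - I) + (T - G).
Private balance = 21.5 - 26.2 = -4.7
Government balance (T - G) = -2.3
CA = -4.7 + (-2.3) = -7.0

-7.0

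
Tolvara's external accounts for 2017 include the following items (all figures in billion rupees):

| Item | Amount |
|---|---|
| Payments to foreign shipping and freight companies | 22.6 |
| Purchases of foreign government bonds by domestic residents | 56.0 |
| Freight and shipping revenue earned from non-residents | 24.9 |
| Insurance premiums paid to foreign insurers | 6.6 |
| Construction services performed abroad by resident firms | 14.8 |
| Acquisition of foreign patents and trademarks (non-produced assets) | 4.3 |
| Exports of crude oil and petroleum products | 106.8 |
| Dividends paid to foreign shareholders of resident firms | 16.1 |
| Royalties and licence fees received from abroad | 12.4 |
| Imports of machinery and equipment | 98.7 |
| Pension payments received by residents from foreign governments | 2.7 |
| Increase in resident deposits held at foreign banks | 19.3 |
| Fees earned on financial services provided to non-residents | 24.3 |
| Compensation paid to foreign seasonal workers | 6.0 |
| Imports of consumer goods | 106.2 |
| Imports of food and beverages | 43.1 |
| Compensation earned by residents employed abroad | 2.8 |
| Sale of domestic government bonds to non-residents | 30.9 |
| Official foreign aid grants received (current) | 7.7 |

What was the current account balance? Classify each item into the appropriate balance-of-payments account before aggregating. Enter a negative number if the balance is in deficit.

-102.9

Goods: -43.1 - 106.2 - 98.7 + 106.8 = -141.2
Services: 24.3 + 14.8 + 24.9 - 6.6 - 22.6 + 12.4 = 47.2
Primary income: -6.0 + 2.8 - 16.1 = -19.3
Secondary income: 7.7 + 2.7 = 10.4
Current account = (-141.2) + 47.2 + (-19.3) + 10.4 = -102.9
(Excluded from the current account — financial account: purchases of foreign government bonds by domestic residents 56.0, increase in resident deposits held at foreign banks 19.3, sale of domestic government bonds to non-residents 30.9; capital account: acquisition of foreign patents and trademarks (non-produced assets) 4.3.)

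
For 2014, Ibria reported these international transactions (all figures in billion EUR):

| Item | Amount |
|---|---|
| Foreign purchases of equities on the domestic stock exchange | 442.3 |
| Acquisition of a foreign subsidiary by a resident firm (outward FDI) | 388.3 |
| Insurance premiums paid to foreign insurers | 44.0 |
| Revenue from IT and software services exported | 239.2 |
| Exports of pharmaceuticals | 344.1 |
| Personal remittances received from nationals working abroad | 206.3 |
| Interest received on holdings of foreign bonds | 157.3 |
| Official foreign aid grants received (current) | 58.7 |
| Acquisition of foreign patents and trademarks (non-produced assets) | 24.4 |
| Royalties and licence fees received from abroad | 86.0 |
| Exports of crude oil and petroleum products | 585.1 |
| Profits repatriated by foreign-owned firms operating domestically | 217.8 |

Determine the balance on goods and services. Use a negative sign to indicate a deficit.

1210.4

Goods: 344.1 + 585.1 = 929.2
Services: 239.2 + 86.0 - 44.0 = 281.2
Trade balance = 929.2 + 281.2 = 1210.4
(Excluded from the trade balance — financial account: foreign purchases of equities on the domestic stock exchange 442.3, acquisition of a foreign subsidiary by a resident firm (outward FDI) 388.3; secondary income: personal remittances received from nationals working abroad 206.3, official foreign aid grants received (current) 58.7; primary income: interest received on holdings of foreign bonds 157.3, profits repatriated by foreign-owned firms operating domestically 217.8; capital account: acquisition of foreign patents and trademarks (non-produced assets) 24.4.)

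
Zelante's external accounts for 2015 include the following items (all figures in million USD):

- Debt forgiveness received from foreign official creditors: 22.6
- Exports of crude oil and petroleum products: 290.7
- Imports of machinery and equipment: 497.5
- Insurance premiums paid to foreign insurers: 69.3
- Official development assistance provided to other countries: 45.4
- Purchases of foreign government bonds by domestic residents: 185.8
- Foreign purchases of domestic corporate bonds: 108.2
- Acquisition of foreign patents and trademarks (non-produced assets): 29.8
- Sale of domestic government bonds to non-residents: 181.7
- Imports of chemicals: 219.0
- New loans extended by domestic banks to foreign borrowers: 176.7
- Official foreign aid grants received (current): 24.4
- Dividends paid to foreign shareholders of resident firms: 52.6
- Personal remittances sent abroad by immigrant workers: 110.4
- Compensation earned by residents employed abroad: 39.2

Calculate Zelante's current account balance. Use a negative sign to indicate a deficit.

-639.9

Goods: -497.5 - 219.0 + 290.7 = -425.8
Services: -69.3
Primary income: 39.2 - 52.6 = -13.4
Secondary income: -110.4 - 45.4 + 24.4 = -131.4
Current account = (-425.8) + (-69.3) + (-13.4) + (-131.4) = -639.9
(Excluded from the current account — capital account: debt forgiveness received from foreign official creditors 22.6, acquisition of foreign patents and trademarks (non-produced assets) 29.8; financial account: purchases of foreign government bonds by domestic residents 185.8, foreign purchases of domestic corporate bonds 108.2, sale of domestic government bonds to non-residents 181.7, new loans extended by domestic banks to foreign borrowers 176.7.)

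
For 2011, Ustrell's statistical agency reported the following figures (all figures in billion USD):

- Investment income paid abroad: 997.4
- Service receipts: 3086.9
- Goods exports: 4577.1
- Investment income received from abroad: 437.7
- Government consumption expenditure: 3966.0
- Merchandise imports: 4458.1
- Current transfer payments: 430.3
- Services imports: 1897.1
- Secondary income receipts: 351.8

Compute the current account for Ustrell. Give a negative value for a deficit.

670.6

Goods balance = 4577.1 - 4458.1 = 119.0
Services balance = 3086.9 - 1897.1 = 1189.8
Trade balance (goods + services) = 119.0 + 1189.8 = 1308.8
Net primary income = 437.7 - 997.4 = -559.7
Net secondary income = 351.8 - 430.3 = -78.5
Current account = 1308.8 + (-559.7) + (-78.5) = 670.6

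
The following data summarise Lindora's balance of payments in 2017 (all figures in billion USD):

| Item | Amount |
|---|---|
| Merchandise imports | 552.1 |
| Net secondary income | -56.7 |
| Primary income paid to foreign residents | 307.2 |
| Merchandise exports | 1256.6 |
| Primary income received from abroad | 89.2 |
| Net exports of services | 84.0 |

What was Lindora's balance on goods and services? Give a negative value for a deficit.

788.5

Goods balance = 1256.6 - 552.1 = 704.5
Services balance = 84.0
Trade balance (goods + services) = 704.5 + 84.0 = 788.5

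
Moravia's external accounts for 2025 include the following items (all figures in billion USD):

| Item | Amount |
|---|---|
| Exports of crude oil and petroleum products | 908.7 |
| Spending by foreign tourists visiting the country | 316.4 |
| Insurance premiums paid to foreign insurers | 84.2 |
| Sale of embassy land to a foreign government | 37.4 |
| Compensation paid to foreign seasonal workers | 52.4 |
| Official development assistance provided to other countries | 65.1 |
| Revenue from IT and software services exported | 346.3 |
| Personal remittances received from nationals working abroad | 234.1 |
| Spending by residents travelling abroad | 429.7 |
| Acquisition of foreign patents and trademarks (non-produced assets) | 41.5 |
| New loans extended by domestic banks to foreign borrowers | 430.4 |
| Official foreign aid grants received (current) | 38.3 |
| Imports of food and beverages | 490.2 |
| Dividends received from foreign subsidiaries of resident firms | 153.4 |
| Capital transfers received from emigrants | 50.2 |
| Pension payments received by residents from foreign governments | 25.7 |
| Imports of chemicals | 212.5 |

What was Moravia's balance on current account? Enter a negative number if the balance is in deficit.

Goods: -212.5 + 908.7 - 490.2 = 206.0
Services: -84.2 + 346.3 + 316.4 - 429.7 = 148.8
Primary income: 153.4 - 52.4 = 101.0
Secondary income: -65.1 + 25.7 + 38.3 + 234.1 = 233.0
Current account = 206.0 + 148.8 + 101.0 + 233.0 = 688.8
(Excluded from the current account — capital account: sale of embassy land to a foreign government 37.4, acquisition of foreign patents and trademarks (non-produced assets) 41.5, capital transfers received from emigrants 50.2; financial account: new loans extended by domestic banks to foreign borrowers 430.4.)

688.8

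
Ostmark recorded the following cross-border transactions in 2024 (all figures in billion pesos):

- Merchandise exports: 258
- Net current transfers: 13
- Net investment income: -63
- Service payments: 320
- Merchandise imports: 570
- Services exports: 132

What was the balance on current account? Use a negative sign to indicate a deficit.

-550

Goods balance = 258 - 570 = -312
Services balance = 132 - 320 = -188
Trade balance (goods + services) = -312 + (-188) = -500
Net primary income = -63
Net secondary income = 13
Current account = -500 + (-63) + 13 = -550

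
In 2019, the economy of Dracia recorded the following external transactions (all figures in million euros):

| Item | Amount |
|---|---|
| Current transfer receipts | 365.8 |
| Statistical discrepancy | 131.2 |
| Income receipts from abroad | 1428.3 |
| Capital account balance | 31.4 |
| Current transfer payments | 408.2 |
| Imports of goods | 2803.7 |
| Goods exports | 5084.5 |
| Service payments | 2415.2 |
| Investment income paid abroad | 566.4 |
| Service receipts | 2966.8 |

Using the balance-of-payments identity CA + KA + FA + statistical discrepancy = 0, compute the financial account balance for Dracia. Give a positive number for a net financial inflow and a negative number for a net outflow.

Goods balance = 5084.5 - 2803.7 = 2280.8
Services balance = 2966.8 - 2415.2 = 551.6
Trade balance (goods + services) = 2280.8 + 551.6 = 2832.4
Net primary income = 1428.3 - 566.4 = 861.9
Net secondary income = 365.8 - 408.2 = -42.4
Current account = 2832.4 + 861.9 + (-42.4) = 3651.9
Financial account = -(3651.9 + 31.4 + 131.2) = -3814.5

-3814.5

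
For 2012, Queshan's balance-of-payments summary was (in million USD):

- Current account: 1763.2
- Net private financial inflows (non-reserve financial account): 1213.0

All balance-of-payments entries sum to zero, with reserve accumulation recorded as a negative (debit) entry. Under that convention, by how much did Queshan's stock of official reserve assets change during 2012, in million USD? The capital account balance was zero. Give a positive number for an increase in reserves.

2976.2

Official reserve transactions balance = -(1763.2 + 1213.0) = -2976.2
An accumulation of reserves is recorded as a debit (negative entry), so the change in the stock of reserves is the negative of that balance.
Change in official reserves = -(-2976.2) = 2976.2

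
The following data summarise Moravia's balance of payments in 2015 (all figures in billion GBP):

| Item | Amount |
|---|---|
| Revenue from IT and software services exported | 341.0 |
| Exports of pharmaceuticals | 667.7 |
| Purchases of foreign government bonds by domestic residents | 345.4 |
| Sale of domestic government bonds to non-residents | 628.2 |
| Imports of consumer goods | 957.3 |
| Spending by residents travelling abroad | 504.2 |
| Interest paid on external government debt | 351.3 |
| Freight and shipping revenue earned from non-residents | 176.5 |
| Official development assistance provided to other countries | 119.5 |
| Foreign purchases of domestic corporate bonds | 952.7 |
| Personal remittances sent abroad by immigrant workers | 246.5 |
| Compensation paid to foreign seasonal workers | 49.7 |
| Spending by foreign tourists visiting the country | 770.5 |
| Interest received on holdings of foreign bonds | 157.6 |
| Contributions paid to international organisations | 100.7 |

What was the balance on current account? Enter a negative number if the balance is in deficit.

-215.9

Goods: 667.7 - 957.3 = -289.6
Services: 770.5 + 176.5 + 341.0 - 504.2 = 783.8
Primary income: -351.3 + 157.6 - 49.7 = -243.4
Secondary income: -100.7 - 246.5 - 119.5 = -466.7
Current account = (-289.6) + 783.8 + (-243.4) + (-466.7) = -215.9
(Excluded from the current account — financial account: purchases of foreign government bonds by domestic residents 345.4, sale of domestic government bonds to non-residents 628.2, foreign purchases of domestic corporate bonds 952.7.)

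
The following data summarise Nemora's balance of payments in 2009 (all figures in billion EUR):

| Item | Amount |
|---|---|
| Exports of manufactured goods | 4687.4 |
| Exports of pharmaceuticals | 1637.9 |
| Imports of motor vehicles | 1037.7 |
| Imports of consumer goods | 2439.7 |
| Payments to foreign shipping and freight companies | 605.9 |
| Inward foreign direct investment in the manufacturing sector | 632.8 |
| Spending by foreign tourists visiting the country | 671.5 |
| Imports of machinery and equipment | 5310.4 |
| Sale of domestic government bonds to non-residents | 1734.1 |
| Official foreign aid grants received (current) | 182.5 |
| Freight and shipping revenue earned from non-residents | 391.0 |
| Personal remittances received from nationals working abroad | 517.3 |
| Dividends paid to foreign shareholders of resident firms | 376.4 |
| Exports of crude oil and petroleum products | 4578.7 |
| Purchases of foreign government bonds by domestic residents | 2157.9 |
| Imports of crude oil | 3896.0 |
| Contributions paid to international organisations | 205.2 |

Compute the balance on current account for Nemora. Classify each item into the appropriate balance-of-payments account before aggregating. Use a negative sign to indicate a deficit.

Goods: -1037.7 + 1637.9 - 5310.4 + 4578.7 - 3896.0 + 4687.4 - 2439.7 = -1779.8
Services: 391.0 - 605.9 + 671.5 = 456.6
Primary income: -376.4
Secondary income: 517.3 + 182.5 - 205.2 = 494.6
Current account = (-1779.8) + 456.6 + (-376.4) + 494.6 = -1205.0
(Excluded from the current account — financial account: inward foreign direct investment in the manufacturing sector 632.8, sale of domestic government bonds to non-residents 1734.1, purchases of foreign government bonds by domestic residents 2157.9.)

-1205.0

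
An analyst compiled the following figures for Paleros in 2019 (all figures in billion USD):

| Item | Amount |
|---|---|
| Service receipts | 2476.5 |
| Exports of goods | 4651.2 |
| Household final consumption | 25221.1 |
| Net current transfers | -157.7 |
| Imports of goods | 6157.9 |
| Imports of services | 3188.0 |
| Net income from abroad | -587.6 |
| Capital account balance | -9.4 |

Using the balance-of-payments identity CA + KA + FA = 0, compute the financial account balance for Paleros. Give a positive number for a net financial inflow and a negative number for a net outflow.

2972.9

Goods balance = 4651.2 - 6157.9 = -1506.7
Services balance = 2476.5 - 3188.0 = -711.5
Trade balance (goods + services) = -1506.7 + (-711.5) = -2218.2
Net primary income = -587.6
Net secondary income = -157.7
Current account = -2218.2 + (-587.6) + (-157.7) = -2963.5
Financial account = -(-2963.5 + (-9.4)) = 2972.9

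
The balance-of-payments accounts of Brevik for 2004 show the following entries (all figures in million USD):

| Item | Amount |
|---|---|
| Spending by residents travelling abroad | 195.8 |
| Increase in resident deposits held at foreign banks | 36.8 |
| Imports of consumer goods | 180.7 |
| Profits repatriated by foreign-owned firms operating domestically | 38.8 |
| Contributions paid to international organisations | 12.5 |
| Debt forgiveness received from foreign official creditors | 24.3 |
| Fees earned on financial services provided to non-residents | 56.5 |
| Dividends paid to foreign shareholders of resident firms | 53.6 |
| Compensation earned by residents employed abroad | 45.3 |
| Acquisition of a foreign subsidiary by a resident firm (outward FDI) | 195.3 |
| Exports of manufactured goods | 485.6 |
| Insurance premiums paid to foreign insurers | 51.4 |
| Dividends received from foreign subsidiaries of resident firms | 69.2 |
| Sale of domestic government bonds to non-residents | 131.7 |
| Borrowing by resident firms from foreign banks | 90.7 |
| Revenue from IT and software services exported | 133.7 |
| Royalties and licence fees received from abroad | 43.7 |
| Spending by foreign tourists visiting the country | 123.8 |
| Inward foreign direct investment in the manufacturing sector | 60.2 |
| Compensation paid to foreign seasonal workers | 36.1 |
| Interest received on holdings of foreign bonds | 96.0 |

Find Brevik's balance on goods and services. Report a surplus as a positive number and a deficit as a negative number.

Goods: 485.6 - 180.7 = 304.9
Services: 123.8 + 43.7 + 133.7 - 195.8 + 56.5 - 51.4 = 110.5
Trade balance = 304.9 + 110.5 = 415.4
(Excluded from the trade balance — financial account: increase in resident deposits held at foreign banks 36.8, acquisition of a foreign subsidiary by a resident firm (outward FDI) 195.3, sale of domestic government bonds to non-residents 131.7, borrowing by resident firms from foreign banks 90.7, inward foreign direct investment in the manufacturing sector 60.2; primary income: profits repatriated by foreign-owned firms operating domestically 38.8, dividends paid to foreign shareholders of resident firms 53.6, compensation earned by residents employed abroad 45.3, dividends received from foreign subsidiaries of resident firms 69.2, compensation paid to foreign seasonal workers 36.1, interest received on holdings of foreign bonds 96.0; secondary income: contributions paid to international organisations 12.5; capital account: debt forgiveness received from foreign official creditors 24.3.)

415.4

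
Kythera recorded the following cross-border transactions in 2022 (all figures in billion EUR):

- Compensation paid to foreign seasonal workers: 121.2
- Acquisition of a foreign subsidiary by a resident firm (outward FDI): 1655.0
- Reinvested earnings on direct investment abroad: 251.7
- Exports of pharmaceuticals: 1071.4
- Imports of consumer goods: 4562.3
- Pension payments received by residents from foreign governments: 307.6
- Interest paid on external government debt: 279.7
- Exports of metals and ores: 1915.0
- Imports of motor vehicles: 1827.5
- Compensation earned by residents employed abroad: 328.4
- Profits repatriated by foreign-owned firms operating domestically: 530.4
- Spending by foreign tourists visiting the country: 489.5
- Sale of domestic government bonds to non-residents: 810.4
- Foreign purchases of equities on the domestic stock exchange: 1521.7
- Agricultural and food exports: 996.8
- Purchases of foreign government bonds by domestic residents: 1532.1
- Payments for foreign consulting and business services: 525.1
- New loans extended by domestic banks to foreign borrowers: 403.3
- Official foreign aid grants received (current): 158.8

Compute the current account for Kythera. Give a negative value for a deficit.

Goods: -1827.5 + 996.8 + 1915.0 - 4562.3 + 1071.4 = -2406.6
Services: 489.5 - 525.1 = -35.6
Primary income: -121.2 + 328.4 - 279.7 - 530.4 + 251.7 = -351.2
Secondary income: 158.8 + 307.6 = 466.4
Current account = (-2406.6) + (-35.6) + (-351.2) + 466.4 = -2327.0
(Excluded from the current account — financial account: acquisition of a foreign subsidiary by a resident firm (outward FDI) 1655.0, sale of domestic government bonds to non-residents 810.4, foreign purchases of equities on the domestic stock exchange 1521.7, purchases of foreign government bonds by domestic residents 1532.1, new loans extended by domestic banks to foreign borrowers 403.3.)

-2327.0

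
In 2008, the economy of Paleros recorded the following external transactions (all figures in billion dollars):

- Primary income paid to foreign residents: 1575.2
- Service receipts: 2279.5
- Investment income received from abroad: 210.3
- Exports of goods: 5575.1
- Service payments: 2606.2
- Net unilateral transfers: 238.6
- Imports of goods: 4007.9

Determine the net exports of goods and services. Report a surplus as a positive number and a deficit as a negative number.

Goods balance = 5575.1 - 4007.9 = 1567.2
Services balance = 2279.5 - 2606.2 = -326.7
Trade balance (goods + services) = 1567.2 + (-326.7) = 1240.5

1240.5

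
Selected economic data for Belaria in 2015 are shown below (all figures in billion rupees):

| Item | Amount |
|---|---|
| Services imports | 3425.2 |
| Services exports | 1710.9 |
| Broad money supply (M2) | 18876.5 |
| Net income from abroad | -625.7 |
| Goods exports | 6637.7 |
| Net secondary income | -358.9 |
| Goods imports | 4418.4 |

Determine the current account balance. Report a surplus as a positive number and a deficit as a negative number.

-479.6

Goods balance = 6637.7 - 4418.4 = 2219.3
Services balance = 1710.9 - 3425.2 = -1714.3
Trade balance (goods + services) = 2219.3 + (-1714.3) = 505.0
Net primary income = -625.7
Net secondary income = -358.9
Current account = 505.0 + (-625.7) + (-358.9) = -479.6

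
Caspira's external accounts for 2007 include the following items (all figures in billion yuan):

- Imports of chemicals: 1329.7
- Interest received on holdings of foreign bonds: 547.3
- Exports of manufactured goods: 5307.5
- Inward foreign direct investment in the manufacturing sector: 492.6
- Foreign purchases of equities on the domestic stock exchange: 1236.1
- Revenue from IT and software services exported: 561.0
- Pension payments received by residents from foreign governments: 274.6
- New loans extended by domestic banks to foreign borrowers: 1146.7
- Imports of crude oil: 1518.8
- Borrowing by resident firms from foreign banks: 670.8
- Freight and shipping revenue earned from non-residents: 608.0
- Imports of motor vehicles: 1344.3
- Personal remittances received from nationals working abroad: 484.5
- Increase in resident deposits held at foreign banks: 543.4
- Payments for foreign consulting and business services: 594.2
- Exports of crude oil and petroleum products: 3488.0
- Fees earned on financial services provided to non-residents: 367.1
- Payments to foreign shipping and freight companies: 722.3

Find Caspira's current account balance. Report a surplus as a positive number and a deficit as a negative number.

6128.7

Goods: -1329.7 + 5307.5 - 1344.3 - 1518.8 + 3488.0 = 4602.7
Services: 561.0 - 722.3 + 608.0 + 367.1 - 594.2 = 219.6
Primary income: 547.3
Secondary income: 484.5 + 274.6 = 759.1
Current account = 4602.7 + 219.6 + 547.3 + 759.1 = 6128.7
(Excluded from the current account — financial account: inward foreign direct investment in the manufacturing sector 492.6, foreign purchases of equities on the domestic stock exchange 1236.1, new loans extended by domestic banks to foreign borrowers 1146.7, borrowing by resident firms from foreign banks 670.8, increase in resident deposits held at foreign banks 543.4.)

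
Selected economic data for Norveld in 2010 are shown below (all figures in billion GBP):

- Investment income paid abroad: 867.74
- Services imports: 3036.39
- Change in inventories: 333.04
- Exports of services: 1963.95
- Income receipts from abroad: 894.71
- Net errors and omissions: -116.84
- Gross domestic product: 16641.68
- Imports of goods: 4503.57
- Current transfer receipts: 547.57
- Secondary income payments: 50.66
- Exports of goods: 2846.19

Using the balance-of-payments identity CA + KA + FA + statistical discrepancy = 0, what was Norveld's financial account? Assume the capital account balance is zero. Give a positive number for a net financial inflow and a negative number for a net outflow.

2322.78

Goods balance = 2846.19 - 4503.57 = -1657.38
Services balance = 1963.95 - 3036.39 = -1072.44
Trade balance (goods + services) = -1657.38 + (-1072.44) = -2729.82
Net primary income = 894.71 - 867.74 = 26.97
Net secondary income = 547.57 - 50.66 = 496.91
Current account = -2729.82 + 26.97 + 496.91 = -2205.94
Financial account = -(-2205.94 + (-116.84)) = 2322.78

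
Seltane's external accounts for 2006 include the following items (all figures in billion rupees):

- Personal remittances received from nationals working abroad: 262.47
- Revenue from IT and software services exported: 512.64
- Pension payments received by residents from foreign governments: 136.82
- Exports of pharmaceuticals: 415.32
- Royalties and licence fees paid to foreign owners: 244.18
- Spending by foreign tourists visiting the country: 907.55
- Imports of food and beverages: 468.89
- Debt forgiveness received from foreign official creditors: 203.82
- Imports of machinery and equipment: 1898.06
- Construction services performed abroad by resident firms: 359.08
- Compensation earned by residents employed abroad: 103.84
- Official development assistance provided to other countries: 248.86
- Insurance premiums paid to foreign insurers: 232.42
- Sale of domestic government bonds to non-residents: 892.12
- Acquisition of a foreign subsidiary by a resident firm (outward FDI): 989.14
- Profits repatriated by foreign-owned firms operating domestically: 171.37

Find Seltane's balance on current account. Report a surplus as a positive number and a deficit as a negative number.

Goods: 415.32 - 1898.06 - 468.89 = -1951.63
Services: 907.55 - 232.42 + 512.64 + 359.08 - 244.18 = 1302.67
Primary income: 103.84 - 171.37 = -67.53
Secondary income: 136.82 - 248.86 + 262.47 = 150.43
Current account = (-1951.63) + 1302.67 + (-67.53) + 150.43 = -566.06
(Excluded from the current account — capital account: debt forgiveness received from foreign official creditors 203.82; financial account: sale of domestic government bonds to non-residents 892.12, acquisition of a foreign subsidiary by a resident firm (outward FDI) 989.14.)

-566.06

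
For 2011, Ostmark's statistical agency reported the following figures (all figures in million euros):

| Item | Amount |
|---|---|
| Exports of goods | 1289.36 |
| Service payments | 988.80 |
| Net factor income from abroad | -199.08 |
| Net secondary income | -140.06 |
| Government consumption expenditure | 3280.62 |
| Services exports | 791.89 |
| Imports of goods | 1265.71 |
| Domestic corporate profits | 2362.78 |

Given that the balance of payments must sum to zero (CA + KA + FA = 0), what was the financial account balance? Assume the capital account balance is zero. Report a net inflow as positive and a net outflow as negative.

Goods balance = 1289.36 - 1265.71 = 23.65
Services balance = 791.89 - 988.80 = -196.91
Trade balance (goods + services) = 23.65 + (-196.91) = -173.26
Net primary income = -199.08
Net secondary income = -140.06
Current account = -173.26 + (-199.08) + (-140.06) = -512.40
Financial account = -(-512.40) = 512.40

512.40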